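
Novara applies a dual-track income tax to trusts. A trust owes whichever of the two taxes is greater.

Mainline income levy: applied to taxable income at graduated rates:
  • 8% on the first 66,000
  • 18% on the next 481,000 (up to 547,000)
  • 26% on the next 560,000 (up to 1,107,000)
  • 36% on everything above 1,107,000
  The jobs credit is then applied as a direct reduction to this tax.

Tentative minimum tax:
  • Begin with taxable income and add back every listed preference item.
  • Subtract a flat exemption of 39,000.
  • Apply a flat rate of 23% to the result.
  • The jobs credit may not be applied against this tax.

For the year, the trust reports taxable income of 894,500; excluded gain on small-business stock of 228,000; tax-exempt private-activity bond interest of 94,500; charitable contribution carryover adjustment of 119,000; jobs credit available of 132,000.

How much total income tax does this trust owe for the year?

Mainline income levy:
  66,000 × 8% = 5,280
  481,000 × 18% = 86,580
  347,500 × 26% = 90,350
  → 182,210
  Less jobs credit 132,000 → 50,210

Tentative minimum tax:
  Adjusted income: 894,500 + 228,000 + 94,500 + 119,000 = 1,336,000
  Less exemption 39,000 → base 1,297,000
  1,297,000 × 23% = 298,310

298,310 > 50,210, so the tentative minimum tax is the binding amount.

298,310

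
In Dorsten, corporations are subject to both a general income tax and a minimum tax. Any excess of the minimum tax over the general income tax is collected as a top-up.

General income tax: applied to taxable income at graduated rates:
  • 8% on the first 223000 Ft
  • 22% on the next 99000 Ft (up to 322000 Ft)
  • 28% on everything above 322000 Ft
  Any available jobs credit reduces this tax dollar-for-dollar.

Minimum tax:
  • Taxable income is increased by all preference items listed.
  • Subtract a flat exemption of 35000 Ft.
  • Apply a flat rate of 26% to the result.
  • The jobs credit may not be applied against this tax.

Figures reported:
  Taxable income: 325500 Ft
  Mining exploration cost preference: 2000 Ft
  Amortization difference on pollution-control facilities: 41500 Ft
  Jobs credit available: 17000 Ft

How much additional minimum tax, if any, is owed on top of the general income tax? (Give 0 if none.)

Minimum tax:
  Adjusted income: 325500 Ft + 2000 Ft + 41500 Ft = 369000 Ft
  Less exemption 35000 Ft → base 334000 Ft
  334000 Ft × 26% = 86840 Ft

General income tax:
  223000 Ft × 8% = 17840 Ft
  99000 Ft × 22% = 21780 Ft
  3500 Ft × 28% = 980 Ft
  → 40600 Ft
  Less jobs credit 17000 Ft → 23600 Ft

Excess of minimum tax over general income tax: 86840 Ft − 23600 Ft = 63240 Ft.

63240 Ft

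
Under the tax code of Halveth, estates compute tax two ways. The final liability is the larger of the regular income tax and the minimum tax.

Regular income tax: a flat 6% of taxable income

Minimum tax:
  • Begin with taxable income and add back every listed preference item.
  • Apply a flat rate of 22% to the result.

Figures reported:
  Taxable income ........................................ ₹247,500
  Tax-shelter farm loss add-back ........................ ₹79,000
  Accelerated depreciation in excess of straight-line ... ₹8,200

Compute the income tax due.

Minimum tax:
  Adjusted income: ₹247,500 + ₹79,000 + ₹8,200 = ₹334,700
  ₹334,700 × 22% = ₹73,634

Regular income tax:
  ₹247,500 × 6% = ₹14,850

₹73,634 > ₹14,850, so the minimum tax is the binding amount.

₹73,634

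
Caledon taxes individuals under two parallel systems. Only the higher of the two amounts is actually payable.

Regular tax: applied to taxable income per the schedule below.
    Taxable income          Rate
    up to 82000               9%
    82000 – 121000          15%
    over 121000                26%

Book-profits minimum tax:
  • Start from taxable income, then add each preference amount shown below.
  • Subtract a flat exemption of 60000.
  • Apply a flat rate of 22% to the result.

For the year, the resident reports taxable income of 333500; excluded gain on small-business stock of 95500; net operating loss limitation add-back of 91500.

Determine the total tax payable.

Regular tax:
  82000 × 9% = 7380
  39000 × 15% = 5850
  212500 × 26% = 55250
  → 68480

Book-profits minimum tax:
  Adjusted income: 333500 + 95500 + 91500 = 520500
  Less exemption 60000 → base 460500
  460500 × 22% = 101310

101310 > 68480, so the book-profits minimum tax is the binding amount.

101310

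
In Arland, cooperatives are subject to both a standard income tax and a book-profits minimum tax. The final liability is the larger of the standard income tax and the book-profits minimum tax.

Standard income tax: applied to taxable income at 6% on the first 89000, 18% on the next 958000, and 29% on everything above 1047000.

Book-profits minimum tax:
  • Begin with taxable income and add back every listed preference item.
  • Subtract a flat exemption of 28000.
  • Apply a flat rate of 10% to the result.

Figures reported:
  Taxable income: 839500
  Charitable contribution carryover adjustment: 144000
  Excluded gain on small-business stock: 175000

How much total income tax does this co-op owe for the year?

140430

Book-profits minimum tax:
  Adjusted income: 839500 + 144000 + 175000 = 1158500
  Less exemption 28000 → base 1130500
  1130500 × 10% = 113050

Standard income tax:
  89000 × 6% = 5340
  750500 × 18% = 135090
  → 140430

140430 > 113050, so the standard income tax governs.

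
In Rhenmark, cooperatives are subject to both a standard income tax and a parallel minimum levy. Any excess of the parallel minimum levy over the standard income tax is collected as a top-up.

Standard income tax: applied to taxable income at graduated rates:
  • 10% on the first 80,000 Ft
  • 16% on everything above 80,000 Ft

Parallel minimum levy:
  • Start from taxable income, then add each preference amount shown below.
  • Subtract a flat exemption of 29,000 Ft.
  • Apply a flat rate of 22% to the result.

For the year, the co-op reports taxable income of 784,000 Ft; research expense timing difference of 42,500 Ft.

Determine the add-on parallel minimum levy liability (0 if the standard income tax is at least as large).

Parallel minimum levy:
  Adjusted income: 784,000 Ft + 42,500 Ft = 826,500 Ft
  Less exemption 29,000 Ft → base 797,500 Ft
  797,500 Ft × 22% = 175,450 Ft

Standard income tax:
  80,000 Ft × 10% = 8,000 Ft
  704,000 Ft × 16% = 112,640 Ft
  → 120,640 Ft

Excess of parallel minimum levy over standard income tax: 175,450 Ft − 120,640 Ft = 54,810 Ft.

54,810 Ft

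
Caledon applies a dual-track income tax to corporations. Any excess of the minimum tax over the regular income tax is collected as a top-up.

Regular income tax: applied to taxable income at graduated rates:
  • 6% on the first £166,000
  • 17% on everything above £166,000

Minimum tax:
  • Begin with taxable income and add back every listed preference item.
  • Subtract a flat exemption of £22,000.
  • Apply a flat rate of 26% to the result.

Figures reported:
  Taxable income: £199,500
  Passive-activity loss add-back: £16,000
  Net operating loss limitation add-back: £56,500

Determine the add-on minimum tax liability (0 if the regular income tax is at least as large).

£49,345

Regular income tax:
  £166,000 × 6% = £9,960
  £33,500 × 17% = £5,695
  → £15,655

Minimum tax:
  Adjusted income: £199,500 + £16,000 + £56,500 = £272,000
  Less exemption £22,000 → base £250,000
  £250,000 × 26% = £65,000

Excess of minimum tax over regular income tax: £65,000 − £15,655 = £49,345.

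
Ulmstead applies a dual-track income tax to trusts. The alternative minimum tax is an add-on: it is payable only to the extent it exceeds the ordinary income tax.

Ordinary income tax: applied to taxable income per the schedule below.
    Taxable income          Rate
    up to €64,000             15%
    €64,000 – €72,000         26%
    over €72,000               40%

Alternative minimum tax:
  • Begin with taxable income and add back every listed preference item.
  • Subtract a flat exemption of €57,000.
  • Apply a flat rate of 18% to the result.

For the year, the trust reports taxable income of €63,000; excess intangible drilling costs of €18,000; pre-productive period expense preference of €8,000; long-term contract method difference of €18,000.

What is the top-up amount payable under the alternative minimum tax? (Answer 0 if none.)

Ordinary income tax:
  €63,000 × 15% = €9,450

Alternative minimum tax:
  Adjusted income: €63,000 + €18,000 + €8,000 + €18,000 = €107,000
  Less exemption €57,000 → base €50,000
  €50,000 × 18% = €9,000

€9,000 ≤ €9,450, so no add-on is due.

€0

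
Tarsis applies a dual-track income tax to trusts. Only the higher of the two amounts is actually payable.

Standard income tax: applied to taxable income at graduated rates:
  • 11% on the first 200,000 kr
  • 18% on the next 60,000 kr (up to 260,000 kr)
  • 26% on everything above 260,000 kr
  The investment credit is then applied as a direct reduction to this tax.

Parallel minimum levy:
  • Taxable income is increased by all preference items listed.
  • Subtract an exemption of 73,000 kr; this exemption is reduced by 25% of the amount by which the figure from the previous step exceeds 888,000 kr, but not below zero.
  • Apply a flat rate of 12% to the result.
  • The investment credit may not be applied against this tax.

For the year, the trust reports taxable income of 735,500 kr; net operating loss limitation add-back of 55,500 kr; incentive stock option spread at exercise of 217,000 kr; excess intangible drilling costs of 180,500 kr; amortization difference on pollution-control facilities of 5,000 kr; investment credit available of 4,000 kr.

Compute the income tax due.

152,430 kr

Standard income tax:
  200,000 kr × 11% = 22,000 kr
  60,000 kr × 18% = 10,800 kr
  475,500 kr × 26% = 123,630 kr
  → 156,430 kr
  Less investment credit 4,000 kr → 152,430 kr

Parallel minimum levy:
  Adjusted income: 735,500 kr + 55,500 kr + 217,000 kr + 180,500 kr + 5,000 kr = 1,193,500 kr
  Exemption: 25% × (1,193,500 kr − 888,000 kr) = 76,375 kr ≥ 73,000 kr, so the exemption is fully phased out
  Base: 1,193,500 kr − 0 kr = 1,193,500 kr
  1,193,500 kr × 12% = 143,220 kr

152,430 kr > 143,220 kr, so the standard income tax governs.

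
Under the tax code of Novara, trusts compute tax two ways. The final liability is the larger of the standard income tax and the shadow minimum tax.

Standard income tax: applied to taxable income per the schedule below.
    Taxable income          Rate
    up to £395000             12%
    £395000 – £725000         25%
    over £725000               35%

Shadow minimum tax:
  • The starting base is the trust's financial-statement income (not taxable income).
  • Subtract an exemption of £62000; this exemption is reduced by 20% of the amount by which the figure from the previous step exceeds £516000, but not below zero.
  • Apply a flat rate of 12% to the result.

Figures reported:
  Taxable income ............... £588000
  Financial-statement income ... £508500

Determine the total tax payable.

Shadow minimum tax:
  Base (financial-statement income): £508500
  Exemption: £508500 ≤ £516000, so full £62000 applies
  Base: £508500 − £62000 = £446500
  £446500 × 12% = £53580

Standard income tax:
  £395000 × 12% = £47400
  £193000 × 25% = £48250
  → £95650

£95650 > £53580, so the standard income tax governs.

£95650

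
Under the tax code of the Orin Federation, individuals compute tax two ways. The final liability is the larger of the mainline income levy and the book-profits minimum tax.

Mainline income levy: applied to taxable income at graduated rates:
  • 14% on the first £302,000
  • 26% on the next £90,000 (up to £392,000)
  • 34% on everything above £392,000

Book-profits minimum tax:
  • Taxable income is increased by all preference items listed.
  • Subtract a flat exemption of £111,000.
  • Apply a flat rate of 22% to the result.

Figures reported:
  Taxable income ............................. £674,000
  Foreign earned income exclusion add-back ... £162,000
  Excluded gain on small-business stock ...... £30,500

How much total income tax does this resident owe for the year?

Mainline income levy:
  £302,000 × 14% = £42,280
  £90,000 × 26% = £23,400
  £282,000 × 34% = £95,880
  → £161,560

Book-profits minimum tax:
  Adjusted income: £674,000 + £162,000 + £30,500 = £866,500
  Less exemption £111,000 → base £755,500
  £755,500 × 22% = £166,210

£166,210 > £161,560, so the book-profits minimum tax is the binding amount.

£166,210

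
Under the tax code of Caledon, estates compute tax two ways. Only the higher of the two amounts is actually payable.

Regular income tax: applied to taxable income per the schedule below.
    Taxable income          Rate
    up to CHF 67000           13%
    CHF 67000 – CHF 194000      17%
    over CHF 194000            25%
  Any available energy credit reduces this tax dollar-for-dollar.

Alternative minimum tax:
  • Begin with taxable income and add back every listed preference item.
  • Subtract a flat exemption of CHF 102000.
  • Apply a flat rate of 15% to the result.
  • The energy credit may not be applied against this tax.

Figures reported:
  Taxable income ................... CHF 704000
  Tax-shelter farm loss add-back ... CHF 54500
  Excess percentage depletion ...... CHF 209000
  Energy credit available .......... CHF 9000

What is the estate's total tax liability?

CHF 148800

Regular income tax:
  CHF 67000 × 13% = CHF 8710
  CHF 127000 × 17% = CHF 21590
  CHF 510000 × 25% = CHF 127500
  → CHF 157800
  Less energy credit CHF 9000 → CHF 148800

Alternative minimum tax:
  Adjusted income: CHF 704000 + CHF 54500 + CHF 209000 = CHF 967500
  Less exemption CHF 102000 → base CHF 865500
  CHF 865500 × 15% = CHF 129825

CHF 148800 > CHF 129825, so the regular income tax governs.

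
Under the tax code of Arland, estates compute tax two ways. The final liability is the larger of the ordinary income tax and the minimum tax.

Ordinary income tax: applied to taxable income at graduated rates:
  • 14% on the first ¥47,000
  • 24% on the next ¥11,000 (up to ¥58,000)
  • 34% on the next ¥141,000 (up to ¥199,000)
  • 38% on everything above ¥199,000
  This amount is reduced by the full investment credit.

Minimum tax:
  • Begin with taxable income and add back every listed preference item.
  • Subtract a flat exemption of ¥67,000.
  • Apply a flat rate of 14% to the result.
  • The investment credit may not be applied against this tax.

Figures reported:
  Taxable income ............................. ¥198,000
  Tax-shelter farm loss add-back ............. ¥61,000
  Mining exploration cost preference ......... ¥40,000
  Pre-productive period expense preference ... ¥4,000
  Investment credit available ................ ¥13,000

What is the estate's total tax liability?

Ordinary income tax:
  ¥47,000 × 14% = ¥6,580
  ¥11,000 × 24% = ¥2,640
  ¥140,000 × 34% = ¥47,600
  → ¥56,820
  Less investment credit ¥13,000 → ¥43,820

Minimum tax:
  Adjusted income: ¥198,000 + ¥61,000 + ¥40,000 + ¥4,000 = ¥303,000
  Less exemption ¥67,000 → base ¥236,000
  ¥236,000 × 14% = ¥33,040

¥43,820 > ¥33,040, so the ordinary income tax governs.

¥43,820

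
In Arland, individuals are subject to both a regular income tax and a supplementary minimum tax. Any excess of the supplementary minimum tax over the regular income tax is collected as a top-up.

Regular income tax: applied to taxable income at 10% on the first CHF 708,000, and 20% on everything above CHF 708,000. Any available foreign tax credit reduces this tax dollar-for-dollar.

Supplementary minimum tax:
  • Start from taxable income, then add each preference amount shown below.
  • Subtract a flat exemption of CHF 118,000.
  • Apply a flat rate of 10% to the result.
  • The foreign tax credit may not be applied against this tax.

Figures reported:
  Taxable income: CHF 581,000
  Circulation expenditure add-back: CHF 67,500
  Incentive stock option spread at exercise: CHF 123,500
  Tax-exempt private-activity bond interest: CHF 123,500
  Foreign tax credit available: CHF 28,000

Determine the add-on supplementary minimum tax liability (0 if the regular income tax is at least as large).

Supplementary minimum tax:
  Adjusted income: CHF 581,000 + CHF 67,500 + CHF 123,500 + CHF 123,500 = CHF 895,500
  Less exemption CHF 118,000 → base CHF 777,500
  CHF 777,500 × 10% = CHF 77,750

Regular income tax:
  CHF 581,000 × 10% = CHF 58,100
  Less foreign tax credit CHF 28,000 → CHF 30,100

Excess of supplementary minimum tax over regular income tax: CHF 77,750 − CHF 30,100 = CHF 47,650.

CHF 47,650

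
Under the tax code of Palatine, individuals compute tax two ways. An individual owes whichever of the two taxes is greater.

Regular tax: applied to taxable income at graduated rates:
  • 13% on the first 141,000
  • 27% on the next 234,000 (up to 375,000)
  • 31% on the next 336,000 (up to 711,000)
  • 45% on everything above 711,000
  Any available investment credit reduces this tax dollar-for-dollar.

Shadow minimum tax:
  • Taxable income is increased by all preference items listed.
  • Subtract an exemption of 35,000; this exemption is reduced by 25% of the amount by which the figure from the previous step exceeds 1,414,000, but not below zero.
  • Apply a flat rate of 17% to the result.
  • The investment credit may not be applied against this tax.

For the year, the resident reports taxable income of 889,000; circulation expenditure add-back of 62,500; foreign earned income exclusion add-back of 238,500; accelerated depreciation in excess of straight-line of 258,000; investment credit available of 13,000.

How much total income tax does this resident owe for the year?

252,770

Shadow minimum tax:
  Adjusted income: 889,000 + 62,500 + 238,500 + 258,000 = 1,448,000
  Exemption: 35,000 − 25% × (1,448,000 − 1,414,000) = 35,000 − 8,500 = 26,500
  Base: 1,448,000 − 26,500 = 1,421,500
  1,421,500 × 17% = 241,655

Regular tax:
  141,000 × 13% = 18,330
  234,000 × 27% = 63,180
  336,000 × 31% = 104,160
  178,000 × 45% = 80,100
  → 265,770
  Less investment credit 13,000 → 252,770

252,770 > 241,655, so the regular tax governs.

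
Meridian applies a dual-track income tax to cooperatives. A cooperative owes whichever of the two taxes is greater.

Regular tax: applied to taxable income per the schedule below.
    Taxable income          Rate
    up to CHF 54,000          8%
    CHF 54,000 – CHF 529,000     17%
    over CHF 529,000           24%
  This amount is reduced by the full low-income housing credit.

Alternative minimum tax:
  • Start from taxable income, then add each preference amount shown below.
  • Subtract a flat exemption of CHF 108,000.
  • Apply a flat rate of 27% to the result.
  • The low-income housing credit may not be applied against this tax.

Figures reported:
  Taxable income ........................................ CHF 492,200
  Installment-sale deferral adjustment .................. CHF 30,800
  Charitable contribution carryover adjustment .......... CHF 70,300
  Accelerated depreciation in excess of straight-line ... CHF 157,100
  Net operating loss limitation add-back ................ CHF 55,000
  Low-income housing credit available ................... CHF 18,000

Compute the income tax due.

CHF 188,298

Regular tax:
  CHF 54,000 × 8% = CHF 4,320
  CHF 438,200 × 17% = CHF 74,494
  → CHF 78,814
  Less low-income housing credit CHF 18,000 → CHF 60,814

Alternative minimum tax:
  Adjusted income: CHF 492,200 + CHF 30,800 + CHF 70,300 + CHF 157,100 + CHF 55,000 = CHF 805,400
  Less exemption CHF 108,000 → base CHF 697,400
  CHF 697,400 × 27% = CHF 188,298

CHF 188,298 > CHF 60,814, so the alternative minimum tax is the binding amount.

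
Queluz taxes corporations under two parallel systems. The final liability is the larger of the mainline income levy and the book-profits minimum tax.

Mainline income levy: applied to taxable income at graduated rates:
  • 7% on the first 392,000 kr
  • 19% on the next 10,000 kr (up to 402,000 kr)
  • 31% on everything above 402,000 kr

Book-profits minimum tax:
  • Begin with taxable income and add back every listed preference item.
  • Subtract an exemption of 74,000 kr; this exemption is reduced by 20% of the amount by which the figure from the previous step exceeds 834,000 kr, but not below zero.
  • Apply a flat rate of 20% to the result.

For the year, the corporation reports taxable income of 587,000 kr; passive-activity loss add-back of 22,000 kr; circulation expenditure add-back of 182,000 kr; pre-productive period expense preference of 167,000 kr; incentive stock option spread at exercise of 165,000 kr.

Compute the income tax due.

221,360 kr

Mainline income levy:
  392,000 kr × 7% = 27,440 kr
  10,000 kr × 19% = 1,900 kr
  185,000 kr × 31% = 57,350 kr
  → 86,690 kr

Book-profits minimum tax:
  Adjusted income: 587,000 kr + 22,000 kr + 182,000 kr + 167,000 kr + 165,000 kr = 1,123,000 kr
  Exemption: 74,000 kr − 20% × (1,123,000 kr − 834,000 kr) = 74,000 kr − 57,800 kr = 16,200 kr
  Base: 1,123,000 kr − 16,200 kr = 1,106,800 kr
  1,106,800 kr × 20% = 221,360 kr

221,360 kr > 86,690 kr, so the book-profits minimum tax is the binding amount.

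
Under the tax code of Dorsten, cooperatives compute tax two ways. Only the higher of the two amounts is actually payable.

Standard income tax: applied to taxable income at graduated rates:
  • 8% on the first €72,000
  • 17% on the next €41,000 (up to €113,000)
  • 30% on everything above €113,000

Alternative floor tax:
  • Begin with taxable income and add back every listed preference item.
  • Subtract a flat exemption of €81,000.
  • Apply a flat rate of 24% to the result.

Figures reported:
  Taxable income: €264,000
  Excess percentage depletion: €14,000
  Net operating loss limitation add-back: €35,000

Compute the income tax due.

€58,030

Standard income tax:
  €72,000 × 8% = €5,760
  €41,000 × 17% = €6,970
  €151,000 × 30% = €45,300
  → €58,030

Alternative floor tax:
  Adjusted income: €264,000 + €14,000 + €35,000 = €313,000
  Less exemption €81,000 → base €232,000
  €232,000 × 24% = €55,680

€58,030 > €55,680, so the standard income tax governs.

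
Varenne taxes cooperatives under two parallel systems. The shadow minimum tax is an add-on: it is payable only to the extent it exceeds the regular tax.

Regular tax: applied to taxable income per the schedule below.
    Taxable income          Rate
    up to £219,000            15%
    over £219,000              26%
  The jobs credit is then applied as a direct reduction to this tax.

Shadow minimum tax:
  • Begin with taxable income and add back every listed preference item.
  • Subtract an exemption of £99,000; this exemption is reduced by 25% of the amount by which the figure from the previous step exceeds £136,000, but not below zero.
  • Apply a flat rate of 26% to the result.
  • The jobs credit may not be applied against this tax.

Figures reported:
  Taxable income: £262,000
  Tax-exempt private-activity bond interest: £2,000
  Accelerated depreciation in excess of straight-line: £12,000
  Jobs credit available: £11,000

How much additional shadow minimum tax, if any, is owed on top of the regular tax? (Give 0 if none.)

Regular tax:
  £219,000 × 15% = £32,850
  £43,000 × 26% = £11,180
  → £44,030
  Less jobs credit £11,000 → £33,030

Shadow minimum tax:
  Adjusted income: £262,000 + £2,000 + £12,000 = £276,000
  Exemption: £99,000 − 25% × (£276,000 − £136,000) = £99,000 − £35,000 = £64,000
  Base: £276,000 − £64,000 = £212,000
  £212,000 × 26% = £55,120

Excess of shadow minimum tax over regular tax: £55,120 − £33,030 = £22,090.

£22,090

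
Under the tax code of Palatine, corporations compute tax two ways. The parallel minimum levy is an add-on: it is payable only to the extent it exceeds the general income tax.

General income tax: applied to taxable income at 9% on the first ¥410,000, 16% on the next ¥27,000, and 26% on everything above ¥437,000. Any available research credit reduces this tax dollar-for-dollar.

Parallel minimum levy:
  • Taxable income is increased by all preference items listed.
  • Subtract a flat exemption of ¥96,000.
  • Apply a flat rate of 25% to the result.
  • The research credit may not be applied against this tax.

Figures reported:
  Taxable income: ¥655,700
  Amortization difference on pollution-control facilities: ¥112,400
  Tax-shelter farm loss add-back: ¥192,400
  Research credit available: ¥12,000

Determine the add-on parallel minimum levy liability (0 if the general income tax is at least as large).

General income tax:
  ¥410,000 × 9% = ¥36,900
  ¥27,000 × 16% = ¥4,320
  ¥218,700 × 26% = ¥56,862
  → ¥98,082
  Less research credit ¥12,000 → ¥86,082

Parallel minimum levy:
  Adjusted income: ¥655,700 + ¥112,400 + ¥192,400 = ¥960,500
  Less exemption ¥96,000 → base ¥864,500
  ¥864,500 × 25% = ¥216,125

Excess of parallel minimum levy over general income tax: ¥216,125 − ¥86,082 = ¥130,043.

¥130,043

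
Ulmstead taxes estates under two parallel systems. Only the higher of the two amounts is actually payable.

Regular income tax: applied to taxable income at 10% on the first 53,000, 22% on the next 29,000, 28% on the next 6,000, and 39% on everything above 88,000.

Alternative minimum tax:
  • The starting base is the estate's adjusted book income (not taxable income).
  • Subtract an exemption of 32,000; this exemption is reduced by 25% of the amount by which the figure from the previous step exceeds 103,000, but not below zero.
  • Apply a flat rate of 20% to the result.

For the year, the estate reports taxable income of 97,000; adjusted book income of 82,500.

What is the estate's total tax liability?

16,870

Regular income tax:
  53,000 × 10% = 5,300
  29,000 × 22% = 6,380
  6,000 × 28% = 1,680
  9,000 × 39% = 3,510
  → 16,870

Alternative minimum tax:
  Base (adjusted book income): 82,500
  Exemption: 82,500 ≤ 103,000, so full 32,000 applies
  Base: 82,500 − 32,000 = 50,500
  50,500 × 20% = 10,100

16,870 > 10,100, so the regular income tax governs.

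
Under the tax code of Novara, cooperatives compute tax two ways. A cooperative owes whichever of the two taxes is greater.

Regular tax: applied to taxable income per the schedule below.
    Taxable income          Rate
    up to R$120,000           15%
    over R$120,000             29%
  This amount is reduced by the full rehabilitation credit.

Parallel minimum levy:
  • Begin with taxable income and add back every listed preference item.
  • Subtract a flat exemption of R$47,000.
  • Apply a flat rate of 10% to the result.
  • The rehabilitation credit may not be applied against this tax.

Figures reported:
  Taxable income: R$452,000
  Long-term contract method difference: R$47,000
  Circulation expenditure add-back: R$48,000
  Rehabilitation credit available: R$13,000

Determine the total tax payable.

R$101,280

Parallel minimum levy:
  Adjusted income: R$452,000 + R$47,000 + R$48,000 = R$547,000
  Less exemption R$47,000 → base R$500,000
  R$500,000 × 10% = R$50,000

Regular tax:
  R$120,000 × 15% = R$18,000
  R$332,000 × 29% = R$96,280
  → R$114,280
  Less rehabilitation credit R$13,000 → R$101,280

R$101,280 > R$50,000, so the regular tax governs.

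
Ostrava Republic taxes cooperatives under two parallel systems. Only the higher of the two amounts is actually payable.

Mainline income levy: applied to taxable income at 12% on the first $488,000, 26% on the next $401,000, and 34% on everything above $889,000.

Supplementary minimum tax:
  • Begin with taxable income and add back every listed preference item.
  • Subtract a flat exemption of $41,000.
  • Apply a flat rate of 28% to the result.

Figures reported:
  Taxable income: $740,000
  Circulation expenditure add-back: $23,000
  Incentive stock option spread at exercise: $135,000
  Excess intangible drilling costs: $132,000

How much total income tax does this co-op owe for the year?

$276,920

Supplementary minimum tax:
  Adjusted income: $740,000 + $23,000 + $135,000 + $132,000 = $1,030,000
  Less exemption $41,000 → base $989,000
  $989,000 × 28% = $276,920

Mainline income levy:
  $488,000 × 12% = $58,560
  $252,000 × 26% = $65,520
  → $124,080

$276,920 > $124,080, so the supplementary minimum tax is the binding amount.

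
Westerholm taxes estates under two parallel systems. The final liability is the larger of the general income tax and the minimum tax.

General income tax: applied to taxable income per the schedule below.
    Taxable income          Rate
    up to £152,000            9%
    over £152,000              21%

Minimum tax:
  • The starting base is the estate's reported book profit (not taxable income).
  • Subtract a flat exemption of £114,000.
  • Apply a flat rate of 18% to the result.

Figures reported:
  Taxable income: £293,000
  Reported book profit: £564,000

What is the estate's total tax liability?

£81,000

General income tax:
  £152,000 × 9% = £13,680
  £141,000 × 21% = £29,610
  → £43,290

Minimum tax:
  Base (reported book profit): £564,000
  Less exemption £114,000 → base £450,000
  £450,000 × 18% = £81,000

£81,000 > £43,290, so the minimum tax is the binding amount.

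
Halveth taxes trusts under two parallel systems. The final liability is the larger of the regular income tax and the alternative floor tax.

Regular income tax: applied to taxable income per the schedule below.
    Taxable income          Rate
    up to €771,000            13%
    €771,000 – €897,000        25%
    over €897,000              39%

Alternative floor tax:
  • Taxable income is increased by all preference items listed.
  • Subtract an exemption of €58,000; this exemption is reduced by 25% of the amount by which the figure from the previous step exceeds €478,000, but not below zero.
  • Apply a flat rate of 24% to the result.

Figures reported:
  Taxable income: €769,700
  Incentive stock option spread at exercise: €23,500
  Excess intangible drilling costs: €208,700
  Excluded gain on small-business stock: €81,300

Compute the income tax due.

Regular income tax:
  €769,700 × 13% = €100,061

Alternative floor tax:
  Adjusted income: €769,700 + €23,500 + €208,700 + €81,300 = €1,083,200
  Exemption: 25% × (€1,083,200 − €478,000) = €151,300 ≥ €58,000, so the exemption is fully phased out
  Base: €1,083,200 − €0 = €1,083,200
  €1,083,200 × 24% = €259,968

€259,968 > €100,061, so the alternative floor tax is the binding amount.

€259,968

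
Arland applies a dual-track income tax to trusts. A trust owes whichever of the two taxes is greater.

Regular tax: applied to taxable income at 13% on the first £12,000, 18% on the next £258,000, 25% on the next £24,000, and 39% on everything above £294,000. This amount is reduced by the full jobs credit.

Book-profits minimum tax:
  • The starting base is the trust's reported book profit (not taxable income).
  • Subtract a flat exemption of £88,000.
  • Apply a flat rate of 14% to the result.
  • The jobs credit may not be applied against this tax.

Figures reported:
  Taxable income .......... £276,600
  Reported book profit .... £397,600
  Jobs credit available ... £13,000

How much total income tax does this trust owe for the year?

£43,344

Book-profits minimum tax:
  Base (reported book profit): £397,600
  Less exemption £88,000 → base £309,600
  £309,600 × 14% = £43,344

Regular tax:
  £12,000 × 13% = £1,560
  £258,000 × 18% = £46,440
  £6,600 × 25% = £1,650
  → £49,650
  Less jobs credit £13,000 → £36,650

£43,344 > £36,650, so the book-profits minimum tax is the binding amount.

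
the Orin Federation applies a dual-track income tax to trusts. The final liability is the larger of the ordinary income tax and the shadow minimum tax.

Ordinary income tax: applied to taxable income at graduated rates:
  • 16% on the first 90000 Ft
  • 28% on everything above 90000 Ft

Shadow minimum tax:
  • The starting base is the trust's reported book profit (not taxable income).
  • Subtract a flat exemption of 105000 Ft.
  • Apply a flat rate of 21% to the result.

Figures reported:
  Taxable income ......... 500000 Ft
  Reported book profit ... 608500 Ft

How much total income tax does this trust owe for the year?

Shadow minimum tax:
  Base (reported book profit): 608500 Ft
  Less exemption 105000 Ft → base 503500 Ft
  503500 Ft × 21% = 105735 Ft

Ordinary income tax:
  90000 Ft × 16% = 14400 Ft
  410000 Ft × 28% = 114800 Ft
  → 129200 Ft

129200 Ft > 105735 Ft, so the ordinary income tax governs.

129200 Ft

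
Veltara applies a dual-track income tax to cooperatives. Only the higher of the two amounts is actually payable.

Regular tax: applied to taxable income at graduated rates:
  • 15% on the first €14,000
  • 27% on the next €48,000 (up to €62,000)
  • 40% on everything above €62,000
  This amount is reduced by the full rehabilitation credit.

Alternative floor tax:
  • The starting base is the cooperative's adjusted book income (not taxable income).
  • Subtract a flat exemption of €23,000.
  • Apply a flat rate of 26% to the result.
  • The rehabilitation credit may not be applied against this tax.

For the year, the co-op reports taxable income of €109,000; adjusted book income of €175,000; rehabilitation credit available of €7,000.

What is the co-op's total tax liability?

€39,520

Alternative floor tax:
  Base (adjusted book income): €175,000
  Less exemption €23,000 → base €152,000
  €152,000 × 26% = €39,520

Regular tax:
  €14,000 × 15% = €2,100
  €48,000 × 27% = €12,960
  €47,000 × 40% = €18,800
  → €33,860
  Less rehabilitation credit €7,000 → €26,860

€39,520 > €26,860, so the alternative floor tax is the binding amount.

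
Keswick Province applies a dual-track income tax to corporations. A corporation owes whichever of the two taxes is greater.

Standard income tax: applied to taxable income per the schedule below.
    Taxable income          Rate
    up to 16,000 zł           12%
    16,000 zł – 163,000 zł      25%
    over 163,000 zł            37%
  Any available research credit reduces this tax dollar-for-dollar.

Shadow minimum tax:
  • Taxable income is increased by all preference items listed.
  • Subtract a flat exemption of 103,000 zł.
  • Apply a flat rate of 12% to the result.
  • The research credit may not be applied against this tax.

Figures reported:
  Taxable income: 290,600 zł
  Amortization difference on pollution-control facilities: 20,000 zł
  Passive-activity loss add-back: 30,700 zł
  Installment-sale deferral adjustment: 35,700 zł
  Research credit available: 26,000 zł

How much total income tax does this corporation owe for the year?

Standard income tax:
  16,000 zł × 12% = 1,920 zł
  147,000 zł × 25% = 36,750 zł
  127,600 zł × 37% = 47,212 zł
  → 85,882 zł
  Less research credit 26,000 zł → 59,882 zł

Shadow minimum tax:
  Adjusted income: 290,600 zł + 20,000 zł + 30,700 zł + 35,700 zł = 377,000 zł
  Less exemption 103,000 zł → base 274,000 zł
  274,000 zł × 12% = 32,880 zł

59,882 zł > 32,880 zł, so the standard income tax governs.

59,882 zł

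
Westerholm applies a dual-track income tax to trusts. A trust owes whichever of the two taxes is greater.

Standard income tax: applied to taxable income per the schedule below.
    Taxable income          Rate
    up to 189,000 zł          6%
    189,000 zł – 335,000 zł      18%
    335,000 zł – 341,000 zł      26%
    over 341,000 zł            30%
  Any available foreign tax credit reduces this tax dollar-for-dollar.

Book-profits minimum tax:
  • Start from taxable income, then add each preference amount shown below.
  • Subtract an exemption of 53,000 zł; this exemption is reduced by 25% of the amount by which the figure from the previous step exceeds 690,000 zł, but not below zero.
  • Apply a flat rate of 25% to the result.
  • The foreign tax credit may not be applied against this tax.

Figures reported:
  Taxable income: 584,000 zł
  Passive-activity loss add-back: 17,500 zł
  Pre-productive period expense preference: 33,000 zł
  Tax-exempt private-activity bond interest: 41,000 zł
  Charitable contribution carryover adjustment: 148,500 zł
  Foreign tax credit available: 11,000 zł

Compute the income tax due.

Book-profits minimum tax:
  Adjusted income: 584,000 zł + 17,500 zł + 33,000 zł + 41,000 zł + 148,500 zł = 824,000 zł
  Exemption: 53,000 zł − 25% × (824,000 zł − 690,000 zł) = 53,000 zł − 33,500 zł = 19,500 zł
  Base: 824,000 zł − 19,500 zł = 804,500 zł
  804,500 zł × 25% = 201,125 zł

Standard income tax:
  189,000 zł × 6% = 11,340 zł
  146,000 zł × 18% = 26,280 zł
  6,000 zł × 26% = 1,560 zł
  243,000 zł × 30% = 72,900 zł
  → 112,080 zł
  Less foreign tax credit 11,000 zł → 101,080 zł

201,125 zł > 101,080 zł, so the book-profits minimum tax is the binding amount.

201,125 zł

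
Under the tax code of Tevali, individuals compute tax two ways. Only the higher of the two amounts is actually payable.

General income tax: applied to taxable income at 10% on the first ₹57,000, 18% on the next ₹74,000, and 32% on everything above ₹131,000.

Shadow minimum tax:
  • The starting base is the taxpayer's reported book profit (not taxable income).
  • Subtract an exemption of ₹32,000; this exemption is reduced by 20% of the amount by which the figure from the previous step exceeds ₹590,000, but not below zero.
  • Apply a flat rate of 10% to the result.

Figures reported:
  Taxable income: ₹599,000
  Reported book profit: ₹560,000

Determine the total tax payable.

General income tax:
  ₹57,000 × 10% = ₹5,700
  ₹74,000 × 18% = ₹13,320
  ₹468,000 × 32% = ₹149,760
  → ₹168,780

Shadow minimum tax:
  Base (reported book profit): ₹560,000
  Exemption: ₹560,000 ≤ ₹590,000, so full ₹32,000 applies
  Base: ₹560,000 − ₹32,000 = ₹528,000
  ₹528,000 × 10% = ₹52,800

₹168,780 > ₹52,800, so the general income tax governs.

₹168,780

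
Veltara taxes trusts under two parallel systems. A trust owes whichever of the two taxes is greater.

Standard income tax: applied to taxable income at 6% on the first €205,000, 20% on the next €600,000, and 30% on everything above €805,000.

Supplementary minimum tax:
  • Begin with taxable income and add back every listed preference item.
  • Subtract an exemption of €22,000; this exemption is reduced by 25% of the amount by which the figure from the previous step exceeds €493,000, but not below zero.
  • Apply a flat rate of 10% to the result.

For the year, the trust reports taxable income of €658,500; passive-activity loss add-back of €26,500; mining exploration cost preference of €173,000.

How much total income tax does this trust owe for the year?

Supplementary minimum tax:
  Adjusted income: €658,500 + €26,500 + €173,000 = €858,000
  Exemption: 25% × (€858,000 − €493,000) = €91,250 ≥ €22,000, so the exemption is fully phased out
  Base: €858,000 − €0 = €858,000
  €858,000 × 10% = €85,800

Standard income tax:
  €205,000 × 6% = €12,300
  €453,500 × 20% = €90,700
  → €103,000

€103,000 > €85,800, so the standard income tax governs.

€103,000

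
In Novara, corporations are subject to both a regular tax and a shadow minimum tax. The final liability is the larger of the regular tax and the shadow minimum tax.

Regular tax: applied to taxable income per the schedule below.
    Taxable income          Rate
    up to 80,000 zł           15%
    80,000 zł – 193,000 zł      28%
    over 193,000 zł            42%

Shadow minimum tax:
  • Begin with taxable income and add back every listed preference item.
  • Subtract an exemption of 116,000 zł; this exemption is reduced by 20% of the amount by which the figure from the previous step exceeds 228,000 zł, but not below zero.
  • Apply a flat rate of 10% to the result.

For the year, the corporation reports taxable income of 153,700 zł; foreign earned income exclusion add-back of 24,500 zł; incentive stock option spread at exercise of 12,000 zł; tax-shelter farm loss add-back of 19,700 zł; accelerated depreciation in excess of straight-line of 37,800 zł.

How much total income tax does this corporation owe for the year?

Regular tax:
  80,000 zł × 15% = 12,000 zł
  73,700 zł × 28% = 20,636 zł
  → 32,636 zł

Shadow minimum tax:
  Adjusted income: 153,700 zł + 24,500 zł + 12,000 zł + 19,700 zł + 37,800 zł = 247,700 zł
  Exemption: 116,000 zł − 20% × (247,700 zł − 228,000 zł) = 116,000 zł − 3,940 zł = 112,060 zł
  Base: 247,700 zł − 112,060 zł = 135,640 zł
  135,640 zł × 10% = 13,564 zł

32,636 zł > 13,564 zł, so the regular tax governs.

32,636 zł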